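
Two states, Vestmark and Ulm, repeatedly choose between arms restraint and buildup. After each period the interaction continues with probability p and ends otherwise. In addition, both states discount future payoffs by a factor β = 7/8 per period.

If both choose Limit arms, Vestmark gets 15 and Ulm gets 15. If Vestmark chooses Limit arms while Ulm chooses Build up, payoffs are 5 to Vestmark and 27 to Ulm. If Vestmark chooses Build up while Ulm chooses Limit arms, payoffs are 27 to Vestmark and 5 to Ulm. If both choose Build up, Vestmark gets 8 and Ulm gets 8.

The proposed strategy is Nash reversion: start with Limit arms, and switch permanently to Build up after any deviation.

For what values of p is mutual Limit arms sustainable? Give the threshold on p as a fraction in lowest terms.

Expected continuation weight on next period's payoff is β·p = 7/8·p, which plays the role of the discount factor.
Cooperation requires 7/8·p ≥ (27−15)/(27−8) = 12/19, hence p ≥ 96/133.

96/133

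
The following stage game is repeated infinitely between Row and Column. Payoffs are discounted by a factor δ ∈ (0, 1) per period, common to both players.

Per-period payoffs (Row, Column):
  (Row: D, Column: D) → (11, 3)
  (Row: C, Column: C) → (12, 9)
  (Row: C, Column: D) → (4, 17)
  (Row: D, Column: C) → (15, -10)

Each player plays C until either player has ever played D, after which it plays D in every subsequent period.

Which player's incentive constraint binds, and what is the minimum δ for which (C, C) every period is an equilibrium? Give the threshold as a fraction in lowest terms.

Row; δ ≥ 3/4

Row: cooperation gives 12 each period; deviation gives 15 once then 11 forever.
  12/(1−δ) ≥ 15 + 11δ/(1−δ) ⇒ δ ≥ 3/4.
Column: cooperation gives 9 each period; deviation gives 17 once then 3 forever.
  δ ≥ 8/14 = 4/7.
Both must hold, so the binding constraint is Row's: δ ≥ 3/4.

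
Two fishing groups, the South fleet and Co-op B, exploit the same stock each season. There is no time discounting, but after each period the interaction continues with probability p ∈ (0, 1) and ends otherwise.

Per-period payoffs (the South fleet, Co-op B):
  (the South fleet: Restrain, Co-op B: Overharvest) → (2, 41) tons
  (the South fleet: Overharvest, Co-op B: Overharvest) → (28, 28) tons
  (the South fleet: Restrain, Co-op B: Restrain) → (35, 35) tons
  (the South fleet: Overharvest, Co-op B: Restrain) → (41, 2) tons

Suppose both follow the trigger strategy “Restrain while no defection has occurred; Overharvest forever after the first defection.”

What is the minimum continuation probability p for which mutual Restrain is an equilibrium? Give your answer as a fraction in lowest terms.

6/13

Expected cooperation value is 35 + p·35 + p²·35 + … = 35/(1−p); deviation gives 41 + p·28/(1−p).
35 ≥ 41(1−p) + 28p ⇒ 13p ≥ 6 ⇒ p ≥ 6/13.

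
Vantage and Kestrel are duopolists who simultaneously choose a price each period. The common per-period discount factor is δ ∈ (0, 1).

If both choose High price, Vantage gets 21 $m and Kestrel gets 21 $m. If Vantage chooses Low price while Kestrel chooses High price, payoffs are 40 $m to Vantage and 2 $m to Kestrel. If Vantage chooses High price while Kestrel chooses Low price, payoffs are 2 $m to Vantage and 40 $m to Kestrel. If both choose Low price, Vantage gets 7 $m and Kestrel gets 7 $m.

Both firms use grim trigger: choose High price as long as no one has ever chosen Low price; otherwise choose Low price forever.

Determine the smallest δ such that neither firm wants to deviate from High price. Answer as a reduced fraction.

21/(1−δ) ≥ 40 + 7δ/(1−δ)
21 ≥ 40 − 33δ
δ ≥ 19/33.

19/33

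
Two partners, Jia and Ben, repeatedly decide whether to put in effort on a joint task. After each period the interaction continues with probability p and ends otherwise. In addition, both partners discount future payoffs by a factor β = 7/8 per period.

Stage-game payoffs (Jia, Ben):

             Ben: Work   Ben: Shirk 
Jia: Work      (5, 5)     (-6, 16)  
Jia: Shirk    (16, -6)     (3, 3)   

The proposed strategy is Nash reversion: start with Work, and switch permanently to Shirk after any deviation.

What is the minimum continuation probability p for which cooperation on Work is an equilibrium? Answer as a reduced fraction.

88/91

With continuation probability p and discount β, the effective per-period discount factor is βp.
Grim-trigger IC: βp ≥ (16−5)/(16−3) = 11/13.
So p ≥ (11/13)/(7/8) = 88/91.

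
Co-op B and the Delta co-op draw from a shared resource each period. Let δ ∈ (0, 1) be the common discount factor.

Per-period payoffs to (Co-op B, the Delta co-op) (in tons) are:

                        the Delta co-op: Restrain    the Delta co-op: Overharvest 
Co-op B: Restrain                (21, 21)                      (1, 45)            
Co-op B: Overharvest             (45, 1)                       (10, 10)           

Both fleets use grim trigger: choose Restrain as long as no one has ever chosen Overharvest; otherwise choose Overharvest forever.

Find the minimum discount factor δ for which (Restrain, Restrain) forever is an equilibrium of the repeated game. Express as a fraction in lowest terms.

24/35

One-period gain from deviating is 45 − 21 = 24. The loss is 21 − 10 = 11 in every subsequent period, with present value 11·δ/(1−δ).
Deviation is unprofitable when 11·δ/(1−δ) ≥ 24, i.e. δ/(1−δ) ≥ 24/11.
Equivalently δ ≥ 24/(24+11) = 24/35.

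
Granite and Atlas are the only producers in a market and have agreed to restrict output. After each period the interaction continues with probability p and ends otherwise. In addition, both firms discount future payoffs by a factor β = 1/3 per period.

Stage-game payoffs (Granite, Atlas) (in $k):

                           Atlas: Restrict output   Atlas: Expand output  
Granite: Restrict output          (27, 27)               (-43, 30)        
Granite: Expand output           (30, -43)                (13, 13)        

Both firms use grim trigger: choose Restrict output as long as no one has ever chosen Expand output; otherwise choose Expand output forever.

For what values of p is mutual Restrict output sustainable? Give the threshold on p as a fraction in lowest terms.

With continuation probability p and discount β, the effective per-period discount factor is βp.
Grim-trigger IC: βp ≥ (30−27)/(30−13) = 3/17.
So p ≥ (3/17)/(1/3) = 9/17.

9/17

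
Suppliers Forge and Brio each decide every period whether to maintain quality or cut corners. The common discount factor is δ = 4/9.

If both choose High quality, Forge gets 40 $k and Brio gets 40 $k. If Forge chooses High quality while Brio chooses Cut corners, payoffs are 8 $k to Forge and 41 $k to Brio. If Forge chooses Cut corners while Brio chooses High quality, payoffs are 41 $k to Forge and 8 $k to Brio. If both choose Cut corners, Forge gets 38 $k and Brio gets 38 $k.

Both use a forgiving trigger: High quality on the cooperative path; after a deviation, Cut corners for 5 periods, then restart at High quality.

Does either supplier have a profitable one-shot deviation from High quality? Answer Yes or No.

A one-shot deviation gives 41 now, then 38 for 5 periods, then back to 40.
Gain from deviating: (41−40) today; loss: (40−38) in each of the next 5 periods.
No-deviation condition: (40−38)(δ+…+δ^5) ≥ 41−40, i.e. δ+…+δ^5 ≥ 1/2.
At δ = 4/9: δ+…+δ^5 = 0.7861 ≥ 0.5000.
So cooperation is sustainable.

No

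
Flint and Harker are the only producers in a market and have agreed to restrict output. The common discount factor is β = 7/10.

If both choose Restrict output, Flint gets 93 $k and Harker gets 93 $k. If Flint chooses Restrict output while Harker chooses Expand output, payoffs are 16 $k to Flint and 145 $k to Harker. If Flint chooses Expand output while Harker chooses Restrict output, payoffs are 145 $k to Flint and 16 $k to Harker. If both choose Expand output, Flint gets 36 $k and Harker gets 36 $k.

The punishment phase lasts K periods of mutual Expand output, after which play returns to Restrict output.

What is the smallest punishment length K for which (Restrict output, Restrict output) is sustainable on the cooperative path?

No profitable deviation requires (93−36)(β+…+β^K) ≥ 145−93, i.e. β+…+β^K ≥ 52/57 ≈ 0.9123.
With β = 7/10, the partial sums are K=1: 0.7000, K=2: 1.1900.
K = 2 is the first length at which the sum reaches 0.9123.

2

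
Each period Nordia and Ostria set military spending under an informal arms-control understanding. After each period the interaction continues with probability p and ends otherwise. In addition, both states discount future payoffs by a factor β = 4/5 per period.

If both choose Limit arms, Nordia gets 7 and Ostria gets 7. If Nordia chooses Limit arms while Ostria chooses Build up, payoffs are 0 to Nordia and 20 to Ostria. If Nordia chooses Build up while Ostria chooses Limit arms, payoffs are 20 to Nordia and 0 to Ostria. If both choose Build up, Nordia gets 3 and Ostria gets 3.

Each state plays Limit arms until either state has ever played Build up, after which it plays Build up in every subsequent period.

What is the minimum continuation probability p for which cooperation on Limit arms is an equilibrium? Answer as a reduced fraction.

Expected continuation weight on next period's payoff is β·p = 4/5·p, which plays the role of the discount factor.
Cooperation requires 4/5·p ≥ (20−7)/(20−3) = 13/17, hence p ≥ 65/68.

65/68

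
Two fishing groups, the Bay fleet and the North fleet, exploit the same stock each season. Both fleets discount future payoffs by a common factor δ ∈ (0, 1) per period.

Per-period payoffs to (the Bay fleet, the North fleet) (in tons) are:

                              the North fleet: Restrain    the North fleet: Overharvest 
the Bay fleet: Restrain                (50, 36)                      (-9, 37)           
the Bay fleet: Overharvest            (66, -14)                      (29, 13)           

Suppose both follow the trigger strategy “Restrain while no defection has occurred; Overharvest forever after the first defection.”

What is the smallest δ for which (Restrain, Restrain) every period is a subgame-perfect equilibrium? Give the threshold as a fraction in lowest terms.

16/37

For the Bay fleet: deviation gain 66−50 = 16, per-period punishment loss 50−29 = 21. IC gives δ ≥ 16/37.
For the North fleet: gain 1, loss 23 per period, so δ ≥ 1/24.
The tighter constraint is the Bay fleet's, so cooperation needs δ ≥ 16/37.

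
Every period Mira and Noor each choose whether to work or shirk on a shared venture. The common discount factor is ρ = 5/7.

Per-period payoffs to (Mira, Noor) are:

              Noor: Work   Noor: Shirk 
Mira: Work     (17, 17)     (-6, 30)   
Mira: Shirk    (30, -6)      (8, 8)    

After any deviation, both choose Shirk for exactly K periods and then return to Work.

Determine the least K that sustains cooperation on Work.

IC: ρ(1−ρ^K)/(1−ρ) ≥ (30−17)/(17−8) = 13/9.
With ρ = 5/7: need 1 − ρ^K ≥ 13/9·(1−5/7)/(5/7), i.e. ρ^K ≤ 0.4222.
Since (5/7)^2 = 0.5102 and (5/7)^3 = 0.3644, the smallest such K is 3.

3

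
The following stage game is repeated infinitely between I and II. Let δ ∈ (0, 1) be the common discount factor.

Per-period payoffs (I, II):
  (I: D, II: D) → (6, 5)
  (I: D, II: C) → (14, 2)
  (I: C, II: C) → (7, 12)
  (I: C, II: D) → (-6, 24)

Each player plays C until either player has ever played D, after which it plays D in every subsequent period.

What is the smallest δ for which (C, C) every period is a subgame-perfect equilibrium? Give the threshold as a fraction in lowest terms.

For I: deviation gain 14−7 = 7, per-period punishment loss 7−6 = 1. IC gives δ ≥ 7/8.
For II: gain 12, loss 7 per period, so δ ≥ 12/19.
The tighter constraint is I's, so cooperation needs δ ≥ 7/8.

7/8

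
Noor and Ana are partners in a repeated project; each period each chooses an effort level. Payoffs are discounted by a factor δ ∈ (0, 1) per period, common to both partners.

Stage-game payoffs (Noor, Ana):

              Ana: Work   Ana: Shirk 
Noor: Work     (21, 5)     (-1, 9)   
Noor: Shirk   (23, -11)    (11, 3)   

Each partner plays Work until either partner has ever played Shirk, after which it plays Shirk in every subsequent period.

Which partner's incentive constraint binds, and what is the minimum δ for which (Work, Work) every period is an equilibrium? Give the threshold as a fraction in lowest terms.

Noor's threshold: (23−21)/(23−11) = 1/6.
Ana's threshold: (9−5)/(9−3) = 2/3.
1/6 < 2/3, so Ana binds and δ* = 2/3.

Ana; δ ≥ 2/3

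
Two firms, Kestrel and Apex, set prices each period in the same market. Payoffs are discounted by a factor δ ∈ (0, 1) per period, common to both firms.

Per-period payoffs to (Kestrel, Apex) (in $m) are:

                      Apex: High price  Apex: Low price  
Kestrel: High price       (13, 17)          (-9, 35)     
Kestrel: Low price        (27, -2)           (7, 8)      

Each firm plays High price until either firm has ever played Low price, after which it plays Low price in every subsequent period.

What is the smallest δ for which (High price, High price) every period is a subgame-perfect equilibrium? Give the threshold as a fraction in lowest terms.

For Kestrel: deviation gain 27−13 = 14, per-period punishment loss 13−7 = 6. IC gives δ ≥ 14/20 = 7/10.
For Apex: gain 18, loss 9 per period, so δ ≥ 18/27 = 2/3.
The tighter constraint is Kestrel's, so cooperation needs δ ≥ 7/10.

7/10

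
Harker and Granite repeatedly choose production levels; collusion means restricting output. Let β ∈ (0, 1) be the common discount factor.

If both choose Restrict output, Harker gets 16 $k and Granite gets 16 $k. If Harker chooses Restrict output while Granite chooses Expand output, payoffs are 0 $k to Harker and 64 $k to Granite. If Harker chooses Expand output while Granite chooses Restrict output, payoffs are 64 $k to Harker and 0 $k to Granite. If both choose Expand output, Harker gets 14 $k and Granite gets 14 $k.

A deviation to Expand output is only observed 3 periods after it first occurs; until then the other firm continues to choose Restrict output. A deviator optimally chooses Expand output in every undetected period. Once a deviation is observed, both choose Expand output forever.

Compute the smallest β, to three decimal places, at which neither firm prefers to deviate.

The best deviation is to choose Expand output for all 3 undetected periods, earning 64 each, then 14 forever once detected.
Deviation value: 64(1−β^3)/(1−β) + 14β^3/(1−β); cooperation value: 16/(1−β).
IC: 16 ≥ 64(1−β^3) + 14β^3 = 64 − 50β^3.
So β^3 ≥ 48/50 = 24/25, giving β ≥ (24/25)^(1/3) ≈ 0.986.

0.986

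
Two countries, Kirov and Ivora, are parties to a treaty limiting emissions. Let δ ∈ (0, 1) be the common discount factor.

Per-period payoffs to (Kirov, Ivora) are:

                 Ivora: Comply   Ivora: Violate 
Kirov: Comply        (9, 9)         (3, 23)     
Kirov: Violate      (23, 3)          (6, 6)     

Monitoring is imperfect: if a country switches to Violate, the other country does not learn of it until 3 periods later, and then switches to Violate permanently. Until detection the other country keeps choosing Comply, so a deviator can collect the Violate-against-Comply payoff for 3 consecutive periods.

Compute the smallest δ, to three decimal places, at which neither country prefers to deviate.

0.937

A deviator earns 23 for 3 periods, then 6 forever; cooperating earns 9 forever. Multiplying the IC by (1−δ):
9 ≥ 23(1−δ^3) + 6δ^3, so 17·δ^3 ≥ 14 and δ^3 ≥ 14/17.
δ ≥ (14/17)^(1/3) ≈ 0.937.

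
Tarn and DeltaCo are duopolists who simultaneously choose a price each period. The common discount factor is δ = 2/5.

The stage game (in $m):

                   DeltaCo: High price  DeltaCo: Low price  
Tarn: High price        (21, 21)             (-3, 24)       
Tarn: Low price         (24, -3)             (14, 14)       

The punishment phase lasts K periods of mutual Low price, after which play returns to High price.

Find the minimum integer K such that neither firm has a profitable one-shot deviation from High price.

No profitable deviation requires (21−14)(δ+…+δ^K) ≥ 24−21, i.e. δ+…+δ^K ≥ 3/7 ≈ 0.4286.
With δ = 2/5, the partial sums are K=1: 0.4000, K=2: 0.5600.
K = 2 is the first length at which the sum reaches 0.4286.

2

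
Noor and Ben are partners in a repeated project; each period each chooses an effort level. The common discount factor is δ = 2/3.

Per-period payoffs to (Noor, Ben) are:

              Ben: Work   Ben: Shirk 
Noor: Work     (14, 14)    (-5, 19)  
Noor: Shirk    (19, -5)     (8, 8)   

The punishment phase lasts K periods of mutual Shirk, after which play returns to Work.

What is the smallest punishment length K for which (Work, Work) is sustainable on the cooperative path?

No profitable deviation requires (14−8)(δ+…+δ^K) ≥ 19−14, i.e. δ+…+δ^K ≥ 5/6 ≈ 0.8333.
With δ = 2/3, the partial sums are K=1: 0.6667, K=2: 1.1111.
K = 2 is the first length at which the sum reaches 0.8333.

2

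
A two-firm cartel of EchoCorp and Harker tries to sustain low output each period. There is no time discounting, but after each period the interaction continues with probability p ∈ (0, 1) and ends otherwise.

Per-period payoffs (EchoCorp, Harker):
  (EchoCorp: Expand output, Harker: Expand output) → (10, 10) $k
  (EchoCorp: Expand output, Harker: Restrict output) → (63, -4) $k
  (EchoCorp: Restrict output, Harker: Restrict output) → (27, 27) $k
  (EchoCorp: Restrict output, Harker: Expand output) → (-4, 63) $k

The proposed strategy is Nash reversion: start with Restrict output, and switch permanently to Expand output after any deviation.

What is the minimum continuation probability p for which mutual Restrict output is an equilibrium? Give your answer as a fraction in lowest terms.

36/53

Expected cooperation value is 27 + p·27 + p²·27 + … = 27/(1−p); deviation gives 63 + p·10/(1−p).
27 ≥ 63(1−p) + 10p ⇒ 53p ≥ 36 ⇒ p ≥ 36/53.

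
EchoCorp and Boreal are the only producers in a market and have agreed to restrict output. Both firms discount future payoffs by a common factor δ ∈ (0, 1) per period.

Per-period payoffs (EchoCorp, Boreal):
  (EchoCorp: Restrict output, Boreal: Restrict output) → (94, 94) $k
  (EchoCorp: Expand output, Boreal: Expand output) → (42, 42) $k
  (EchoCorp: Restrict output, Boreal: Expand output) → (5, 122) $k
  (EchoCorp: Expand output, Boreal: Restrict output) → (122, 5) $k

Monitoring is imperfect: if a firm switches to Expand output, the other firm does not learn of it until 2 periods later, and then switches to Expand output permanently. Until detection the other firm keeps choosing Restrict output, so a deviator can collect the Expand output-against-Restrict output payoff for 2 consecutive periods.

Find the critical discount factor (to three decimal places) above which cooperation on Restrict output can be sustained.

0.592

Deviating for the 2 undetected periods gains 122−94 = 28 per period over cooperation, then loses 94−42 = 52 per period forever once punishment starts.
Gain: 28(1 + δ + … + δ^1); loss: 52·δ^2/(1−δ).
No profitable deviation ⇔ 28(1−δ^2) ≤ 52·δ^2, i.e. δ^2 ≥ 28/(28+52) = 7/20.
Hence δ ≥ (7/20)^(1/2) ≈ 0.592.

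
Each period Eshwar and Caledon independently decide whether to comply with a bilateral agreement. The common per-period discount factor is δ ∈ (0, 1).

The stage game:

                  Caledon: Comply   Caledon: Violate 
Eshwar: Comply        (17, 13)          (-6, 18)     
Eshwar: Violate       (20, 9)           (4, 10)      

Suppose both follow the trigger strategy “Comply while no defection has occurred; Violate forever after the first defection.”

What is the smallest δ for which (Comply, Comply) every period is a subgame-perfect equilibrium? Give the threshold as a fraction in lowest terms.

For Eshwar: deviation gain 20−17 = 3, per-period punishment loss 17−4 = 13. IC gives δ ≥ 3/16.
For Caledon: gain 5, loss 3 per period, so δ ≥ 5/8.
The tighter constraint is Caledon's, so cooperation needs δ ≥ 5/8.

5/8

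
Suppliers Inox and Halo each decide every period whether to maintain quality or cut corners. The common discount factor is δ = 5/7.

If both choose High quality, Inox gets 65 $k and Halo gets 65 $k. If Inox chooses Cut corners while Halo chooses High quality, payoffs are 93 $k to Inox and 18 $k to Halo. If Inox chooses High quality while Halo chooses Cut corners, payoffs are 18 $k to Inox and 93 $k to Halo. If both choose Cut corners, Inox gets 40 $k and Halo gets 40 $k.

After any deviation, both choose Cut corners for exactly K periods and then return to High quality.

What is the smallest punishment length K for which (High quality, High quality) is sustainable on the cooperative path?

2

No profitable deviation requires (65−40)(δ+…+δ^K) ≥ 93−65, i.e. δ+…+δ^K ≥ 28/25 ≈ 1.1200.
With δ = 5/7, the partial sums are K=1: 0.7143, K=2: 1.2245.
K = 2 is the first length at which the sum reaches 1.1200.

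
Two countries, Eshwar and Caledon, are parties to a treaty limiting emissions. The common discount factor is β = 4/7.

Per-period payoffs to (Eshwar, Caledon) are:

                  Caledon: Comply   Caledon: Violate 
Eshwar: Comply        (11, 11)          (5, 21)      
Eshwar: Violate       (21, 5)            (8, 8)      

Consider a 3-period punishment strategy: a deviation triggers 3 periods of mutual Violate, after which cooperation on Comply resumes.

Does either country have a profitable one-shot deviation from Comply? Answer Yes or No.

Yes

Comparing payoff streams over the 4 periods until play realigns: cooperate → 11(1+β+…+β^3); deviate → 21 + 8(β+…+β^3).
Cooperation is sustained iff (11−8)(β+…+β^3) ≥ 21−11.
β+…+β^3 = 4/7·(1−(4/7)^3)/(1−4/7) = 1.0845, and (21−11)/(11−8) = 3.3333.
1.0845 < 3.3333, so cooperation is not sustainable.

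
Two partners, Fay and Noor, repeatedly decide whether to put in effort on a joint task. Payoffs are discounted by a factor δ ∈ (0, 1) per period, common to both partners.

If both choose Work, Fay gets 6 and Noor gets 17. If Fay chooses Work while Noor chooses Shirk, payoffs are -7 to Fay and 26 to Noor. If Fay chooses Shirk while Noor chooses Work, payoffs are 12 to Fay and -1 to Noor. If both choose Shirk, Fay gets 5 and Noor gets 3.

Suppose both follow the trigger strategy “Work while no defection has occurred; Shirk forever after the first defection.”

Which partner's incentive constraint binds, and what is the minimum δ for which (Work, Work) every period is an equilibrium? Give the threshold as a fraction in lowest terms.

For Fay: deviation gain 12−6 = 6, per-period punishment loss 6−5 = 1. IC gives δ ≥ 6/7.
For Noor: gain 9, loss 14 per period, so δ ≥ 9/23.
The tighter constraint is Fay's, so cooperation needs δ ≥ 6/7.

Fay; δ ≥ 6/7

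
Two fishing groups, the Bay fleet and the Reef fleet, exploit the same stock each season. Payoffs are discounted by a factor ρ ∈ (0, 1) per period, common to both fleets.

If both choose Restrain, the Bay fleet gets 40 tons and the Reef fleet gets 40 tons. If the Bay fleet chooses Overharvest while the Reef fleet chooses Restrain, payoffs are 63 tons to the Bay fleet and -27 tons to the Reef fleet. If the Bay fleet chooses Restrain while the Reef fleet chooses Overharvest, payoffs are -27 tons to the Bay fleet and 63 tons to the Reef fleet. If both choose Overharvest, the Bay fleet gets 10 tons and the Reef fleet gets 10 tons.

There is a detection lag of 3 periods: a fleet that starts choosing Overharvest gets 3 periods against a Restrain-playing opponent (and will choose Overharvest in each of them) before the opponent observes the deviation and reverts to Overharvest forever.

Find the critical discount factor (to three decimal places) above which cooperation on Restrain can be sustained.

0.757

Deviating for the 3 undetected periods gains 63−40 = 23 per period over cooperation, then loses 40−10 = 30 per period forever once punishment starts.
Gain: 23(1 + ρ + … + ρ^2); loss: 30·ρ^3/(1−ρ).
No profitable deviation ⇔ 23(1−ρ^3) ≤ 30·ρ^3, i.e. ρ^3 ≥ 23/(23+30) = 23/53.
Hence ρ ≥ (23/53)^(1/3) ≈ 0.757.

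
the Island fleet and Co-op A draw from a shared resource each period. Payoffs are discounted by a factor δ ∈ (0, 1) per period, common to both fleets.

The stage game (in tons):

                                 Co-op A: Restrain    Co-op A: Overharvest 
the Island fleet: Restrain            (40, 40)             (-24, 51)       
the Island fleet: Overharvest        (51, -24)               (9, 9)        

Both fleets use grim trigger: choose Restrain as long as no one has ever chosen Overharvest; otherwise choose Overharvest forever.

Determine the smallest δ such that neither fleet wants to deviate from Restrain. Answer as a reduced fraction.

11/42

40/(1−δ) ≥ 51 + 9δ/(1−δ)
40 ≥ 51 − 42δ
δ ≥ 11/42.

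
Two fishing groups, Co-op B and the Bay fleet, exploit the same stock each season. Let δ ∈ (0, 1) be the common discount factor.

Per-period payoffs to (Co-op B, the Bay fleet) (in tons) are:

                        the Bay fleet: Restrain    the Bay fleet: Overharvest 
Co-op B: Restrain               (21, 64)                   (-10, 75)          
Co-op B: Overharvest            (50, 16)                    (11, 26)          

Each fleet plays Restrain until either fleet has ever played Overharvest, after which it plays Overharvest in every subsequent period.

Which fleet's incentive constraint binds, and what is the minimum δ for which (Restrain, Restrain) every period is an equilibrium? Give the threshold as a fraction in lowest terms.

For Co-op B: deviation gain 50−21 = 29, per-period punishment loss 21−11 = 10. IC gives δ ≥ 29/39.
For the Bay fleet: gain 11, loss 38 per period, so δ ≥ 11/49.
The tighter constraint is Co-op B's, so cooperation needs δ ≥ 29/39.

Co-op B; δ ≥ 29/39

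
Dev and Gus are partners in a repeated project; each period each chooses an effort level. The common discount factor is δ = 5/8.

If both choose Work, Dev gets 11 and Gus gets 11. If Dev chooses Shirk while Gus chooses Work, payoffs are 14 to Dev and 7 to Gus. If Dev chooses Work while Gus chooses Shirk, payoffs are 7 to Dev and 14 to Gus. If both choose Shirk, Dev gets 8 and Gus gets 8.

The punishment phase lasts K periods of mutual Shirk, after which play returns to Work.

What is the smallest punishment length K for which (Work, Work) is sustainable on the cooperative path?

Need Σ_{k=1}^{K} δ^k ≥ (14−11)/(11−8) = 1.0000 at δ = 5/8.
At K = 1 the sum is 0.6250 < 1.0000; at K = 2 it is 1.0156 ≥ 1.0000.
So the minimum punishment length is K = 2.

2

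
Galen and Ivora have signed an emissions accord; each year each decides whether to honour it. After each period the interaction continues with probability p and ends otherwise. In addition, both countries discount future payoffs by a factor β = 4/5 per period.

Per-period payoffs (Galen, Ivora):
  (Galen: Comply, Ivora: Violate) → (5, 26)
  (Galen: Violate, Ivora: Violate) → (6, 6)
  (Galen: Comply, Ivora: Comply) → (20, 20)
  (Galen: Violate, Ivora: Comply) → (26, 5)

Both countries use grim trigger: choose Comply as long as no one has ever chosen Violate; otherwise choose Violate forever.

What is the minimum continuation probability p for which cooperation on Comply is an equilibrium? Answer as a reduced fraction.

Expected continuation weight on next period's payoff is β·p = 4/5·p, which plays the role of the discount factor.
Cooperation requires 4/5·p ≥ (26−20)/(26−6) = 3/10, hence p ≥ 3/8.

3/8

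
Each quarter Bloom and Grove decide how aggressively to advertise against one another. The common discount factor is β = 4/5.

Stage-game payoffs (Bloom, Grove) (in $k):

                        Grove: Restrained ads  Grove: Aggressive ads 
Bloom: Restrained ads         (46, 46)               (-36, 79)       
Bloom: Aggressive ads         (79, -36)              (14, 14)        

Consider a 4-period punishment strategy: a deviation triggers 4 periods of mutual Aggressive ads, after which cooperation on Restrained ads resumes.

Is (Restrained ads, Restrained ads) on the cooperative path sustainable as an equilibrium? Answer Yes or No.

Yes

IC: β+…+β^4 ≥ (79−46)/(46−14) = 33/32.
At β = 4/5: partial sum = 2.3616 ≥ 1.0312. Cooperation sustainable.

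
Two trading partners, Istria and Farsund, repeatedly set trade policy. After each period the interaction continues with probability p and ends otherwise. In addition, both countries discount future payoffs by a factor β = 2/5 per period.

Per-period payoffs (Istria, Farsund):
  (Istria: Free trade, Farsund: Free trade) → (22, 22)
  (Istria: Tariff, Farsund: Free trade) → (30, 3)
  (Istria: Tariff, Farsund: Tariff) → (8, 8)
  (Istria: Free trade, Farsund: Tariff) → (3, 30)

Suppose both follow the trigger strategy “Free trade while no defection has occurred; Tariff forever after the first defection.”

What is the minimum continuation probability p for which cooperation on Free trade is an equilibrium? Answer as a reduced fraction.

10/11

With continuation probability p and discount β, the effective per-period discount factor is βp.
Grim-trigger IC: βp ≥ (30−22)/(30−8) = 4/11.
So p ≥ (4/11)/(2/5) = 10/11.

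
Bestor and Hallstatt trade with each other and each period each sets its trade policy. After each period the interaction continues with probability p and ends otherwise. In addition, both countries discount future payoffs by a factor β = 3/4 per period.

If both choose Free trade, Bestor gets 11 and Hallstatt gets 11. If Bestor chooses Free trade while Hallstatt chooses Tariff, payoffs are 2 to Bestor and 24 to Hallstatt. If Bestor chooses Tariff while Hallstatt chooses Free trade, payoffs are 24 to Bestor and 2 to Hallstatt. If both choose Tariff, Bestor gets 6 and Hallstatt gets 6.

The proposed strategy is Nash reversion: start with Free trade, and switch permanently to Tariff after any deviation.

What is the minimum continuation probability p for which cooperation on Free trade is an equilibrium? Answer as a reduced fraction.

26/27

Expected continuation weight on next period's payoff is β·p = 3/4·p, which plays the role of the discount factor.
Cooperation requires 3/4·p ≥ (24−11)/(24−6) = 13/18, hence p ≥ 26/27.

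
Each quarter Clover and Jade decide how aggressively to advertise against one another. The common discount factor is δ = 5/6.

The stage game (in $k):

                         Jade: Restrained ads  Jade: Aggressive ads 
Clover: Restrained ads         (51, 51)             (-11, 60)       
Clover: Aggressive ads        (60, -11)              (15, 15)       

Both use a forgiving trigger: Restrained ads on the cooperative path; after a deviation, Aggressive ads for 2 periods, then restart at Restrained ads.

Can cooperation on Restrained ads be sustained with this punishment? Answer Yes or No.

IC: δ+…+δ^2 ≥ (60−51)/(51−15) = 1/4.
At δ = 5/6: partial sum = 1.5278 ≥ 0.2500. Cooperation sustainable.

Yes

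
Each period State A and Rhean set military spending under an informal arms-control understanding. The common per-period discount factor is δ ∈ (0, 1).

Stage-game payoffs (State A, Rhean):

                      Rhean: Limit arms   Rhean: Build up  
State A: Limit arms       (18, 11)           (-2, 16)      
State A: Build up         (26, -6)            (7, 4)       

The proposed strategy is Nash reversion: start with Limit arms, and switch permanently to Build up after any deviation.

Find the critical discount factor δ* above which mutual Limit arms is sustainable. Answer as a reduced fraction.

State A's threshold: (26−18)/(26−7) = 8/19.
Rhean's threshold: (16−11)/(16−4) = 5/12.
8/19 > 5/12, so State A binds and δ* = 8/19.

8/19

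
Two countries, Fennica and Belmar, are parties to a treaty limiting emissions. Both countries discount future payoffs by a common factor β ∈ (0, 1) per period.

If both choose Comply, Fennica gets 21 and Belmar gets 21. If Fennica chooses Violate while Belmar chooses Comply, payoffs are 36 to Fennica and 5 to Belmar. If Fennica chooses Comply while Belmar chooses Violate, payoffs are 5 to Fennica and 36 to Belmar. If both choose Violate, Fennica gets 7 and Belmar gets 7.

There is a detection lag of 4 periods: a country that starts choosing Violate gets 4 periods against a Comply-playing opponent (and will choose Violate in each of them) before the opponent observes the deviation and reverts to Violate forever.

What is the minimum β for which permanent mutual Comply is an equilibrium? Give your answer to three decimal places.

Deviating for the 4 undetected periods gains 36−21 = 15 per period over cooperation, then loses 21−7 = 14 per period forever once punishment starts.
Gain: 15(1 + β + … + β^3); loss: 14·β^4/(1−β).
No profitable deviation ⇔ 15(1−β^4) ≤ 14·β^4, i.e. β^4 ≥ 15/(15+14) = 15/29.
Hence β ≥ (15/29)^(1/4) ≈ 0.848.

0.848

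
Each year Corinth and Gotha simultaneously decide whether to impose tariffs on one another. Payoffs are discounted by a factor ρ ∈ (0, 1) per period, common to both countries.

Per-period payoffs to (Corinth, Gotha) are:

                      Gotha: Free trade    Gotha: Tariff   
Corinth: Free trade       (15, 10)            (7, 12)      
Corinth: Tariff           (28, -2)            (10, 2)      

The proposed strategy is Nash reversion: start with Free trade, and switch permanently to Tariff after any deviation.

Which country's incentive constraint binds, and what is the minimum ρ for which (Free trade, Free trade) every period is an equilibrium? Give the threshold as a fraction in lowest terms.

Corinth; ρ ≥ 13/18

Corinth's threshold: (28−15)/(28−10) = 13/18.
Gotha's threshold: (12−10)/(12−2) = 1/5.
13/18 > 1/5, so Corinth binds and ρ* = 13/18.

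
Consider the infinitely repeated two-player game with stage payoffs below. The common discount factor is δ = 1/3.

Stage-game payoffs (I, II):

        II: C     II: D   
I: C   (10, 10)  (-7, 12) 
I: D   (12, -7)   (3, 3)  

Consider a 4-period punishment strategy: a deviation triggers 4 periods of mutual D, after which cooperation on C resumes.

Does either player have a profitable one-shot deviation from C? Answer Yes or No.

A one-shot deviation gives 12 now, then 3 for 4 periods, then back to 10.
Gain from deviating: (12−10) today; loss: (10−3) in each of the next 4 periods.
No-deviation condition: (10−3)(δ+…+δ^4) ≥ 12−10, i.e. δ+…+δ^4 ≥ 2/7.
At δ = 1/3: δ+…+δ^4 = 0.4938 ≥ 0.2857.
So cooperation is sustainable.

No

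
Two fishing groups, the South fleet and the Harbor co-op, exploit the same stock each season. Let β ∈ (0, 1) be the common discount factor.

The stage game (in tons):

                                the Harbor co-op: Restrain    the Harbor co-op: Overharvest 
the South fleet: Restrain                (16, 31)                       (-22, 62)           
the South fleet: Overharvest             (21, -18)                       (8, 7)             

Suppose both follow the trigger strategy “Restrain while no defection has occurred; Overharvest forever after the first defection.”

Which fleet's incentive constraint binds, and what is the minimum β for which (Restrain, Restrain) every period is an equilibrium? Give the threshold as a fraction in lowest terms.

the Harbor co-op; β ≥ 31/55

the South fleet: cooperation gives 16 each period; deviation gives 21 once then 8 forever.
  16/(1−β) ≥ 21 + 8β/(1−β) ⇒ β ≥ 5/13.
the Harbor co-op: cooperation gives 31 each period; deviation gives 62 once then 7 forever.
  β ≥ 31/55.
Both must hold, so the binding constraint is the Harbor co-op's: β ≥ 31/55.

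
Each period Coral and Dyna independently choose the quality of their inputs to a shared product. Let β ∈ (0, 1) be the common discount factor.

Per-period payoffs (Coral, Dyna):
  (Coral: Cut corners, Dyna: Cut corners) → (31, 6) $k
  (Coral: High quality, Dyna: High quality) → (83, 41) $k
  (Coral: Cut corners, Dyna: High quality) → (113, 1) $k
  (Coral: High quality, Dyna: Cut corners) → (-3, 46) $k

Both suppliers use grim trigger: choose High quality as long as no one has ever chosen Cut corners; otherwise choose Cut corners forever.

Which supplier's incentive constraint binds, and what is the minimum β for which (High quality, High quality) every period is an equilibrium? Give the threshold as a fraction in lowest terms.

For Coral: deviation gain 113−83 = 30, per-period punishment loss 83−31 = 52. IC gives β ≥ 30/82 = 15/41.
For Dyna: gain 5, loss 35 per period, so β ≥ 5/40 = 1/8.
The tighter constraint is Coral's, so cooperation needs β ≥ 15/41.

Coral; β ≥ 15/41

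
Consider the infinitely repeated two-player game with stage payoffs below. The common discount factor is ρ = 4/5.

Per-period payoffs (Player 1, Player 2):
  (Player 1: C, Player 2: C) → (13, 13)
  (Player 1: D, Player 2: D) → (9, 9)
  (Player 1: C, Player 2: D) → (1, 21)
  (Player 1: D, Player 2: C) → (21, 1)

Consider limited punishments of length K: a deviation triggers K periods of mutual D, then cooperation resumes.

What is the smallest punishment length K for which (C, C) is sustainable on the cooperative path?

4

Need Σ_{k=1}^{K} ρ^k ≥ (21−13)/(13−9) = 2.0000 at ρ = 4/5.
At K = 3 the sum is 1.9520 < 2.0000; at K = 4 it is 2.3616 ≥ 2.0000.
So the minimum punishment length is K = 4.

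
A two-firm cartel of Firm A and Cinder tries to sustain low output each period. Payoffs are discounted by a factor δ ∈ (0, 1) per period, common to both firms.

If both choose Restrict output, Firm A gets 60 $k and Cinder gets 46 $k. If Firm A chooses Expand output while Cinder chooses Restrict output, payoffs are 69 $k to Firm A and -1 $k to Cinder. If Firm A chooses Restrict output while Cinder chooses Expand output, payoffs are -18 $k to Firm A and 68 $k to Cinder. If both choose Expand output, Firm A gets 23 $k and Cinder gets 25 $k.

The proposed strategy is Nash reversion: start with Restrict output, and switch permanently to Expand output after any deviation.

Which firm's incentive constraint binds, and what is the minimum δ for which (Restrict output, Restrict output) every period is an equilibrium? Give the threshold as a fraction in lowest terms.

Cinder; δ ≥ 22/43

Firm A's threshold: (69−60)/(69−23) = 9/46.
Cinder's threshold: (68−46)/(68−25) = 22/43.
9/46 < 22/43, so Cinder binds and δ* = 22/43.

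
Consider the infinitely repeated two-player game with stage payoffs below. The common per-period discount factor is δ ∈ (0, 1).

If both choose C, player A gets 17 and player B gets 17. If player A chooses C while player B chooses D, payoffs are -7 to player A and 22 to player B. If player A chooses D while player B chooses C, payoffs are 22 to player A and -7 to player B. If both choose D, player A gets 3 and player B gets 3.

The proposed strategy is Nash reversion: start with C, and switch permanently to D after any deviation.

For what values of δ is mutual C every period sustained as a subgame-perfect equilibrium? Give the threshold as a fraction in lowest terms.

Under grim trigger the critical discount factor is (T−C)/(T−P) with T = 22, C = 17, P = 3.
δ* = (22−17)/(22−3) = 5/19.

5/19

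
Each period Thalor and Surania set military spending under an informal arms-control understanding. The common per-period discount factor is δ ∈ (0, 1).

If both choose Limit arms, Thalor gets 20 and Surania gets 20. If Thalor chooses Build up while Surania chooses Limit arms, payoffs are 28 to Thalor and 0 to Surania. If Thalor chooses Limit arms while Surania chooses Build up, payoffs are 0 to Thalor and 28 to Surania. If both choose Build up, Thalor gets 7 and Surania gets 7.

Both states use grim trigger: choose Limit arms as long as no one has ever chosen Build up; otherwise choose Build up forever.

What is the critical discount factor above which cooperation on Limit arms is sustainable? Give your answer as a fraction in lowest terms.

8/21

20/(1−δ) ≥ 28 + 7δ/(1−δ)
20 ≥ 28 − 21δ
δ ≥ 8/21.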